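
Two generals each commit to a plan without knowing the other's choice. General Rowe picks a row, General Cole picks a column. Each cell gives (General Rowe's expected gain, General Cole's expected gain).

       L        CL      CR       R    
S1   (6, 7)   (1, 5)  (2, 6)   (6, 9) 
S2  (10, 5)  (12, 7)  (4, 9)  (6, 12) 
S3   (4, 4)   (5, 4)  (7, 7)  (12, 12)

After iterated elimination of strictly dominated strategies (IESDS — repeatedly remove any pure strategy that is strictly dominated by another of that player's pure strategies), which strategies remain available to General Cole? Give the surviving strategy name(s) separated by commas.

General Cole's strategy L is strictly dominated by R (S1: 9>7, S2: 12>5, S3: 12>4) and is removed.
Row S1 is eliminated: S3 beats it against every remaining column (CL: 5>1, CR: 7>2, R: 12>6).
For General Cole, CR strictly dominates CL on the remaining rows (S2: 9>7, S3: 7>4); eliminate CL.
For General Rowe, S3 strictly dominates S2 on the remaining columns (CR: 7>4, R: 12>6); eliminate S2.
General Cole's strategy CR is strictly dominated by R (S3: 12>7) and is removed.
Among the remaining strategies, none is strictly dominated by another pure strategy of the same player, so the elimination stops.
Surviving strategies — General Rowe: {S3}; General Cole: {R}.

R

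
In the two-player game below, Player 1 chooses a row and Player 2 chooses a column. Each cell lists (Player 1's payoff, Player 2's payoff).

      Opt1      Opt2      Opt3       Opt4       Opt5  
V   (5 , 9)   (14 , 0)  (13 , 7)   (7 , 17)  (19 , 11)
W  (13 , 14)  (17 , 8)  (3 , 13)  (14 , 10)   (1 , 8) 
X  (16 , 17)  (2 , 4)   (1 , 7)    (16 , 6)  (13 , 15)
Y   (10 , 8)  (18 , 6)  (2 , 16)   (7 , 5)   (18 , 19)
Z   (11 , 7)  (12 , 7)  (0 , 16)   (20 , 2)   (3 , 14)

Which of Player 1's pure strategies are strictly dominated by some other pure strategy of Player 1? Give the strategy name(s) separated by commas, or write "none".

V: no other strategy beats it everywhere (W at Opt3 (13>3); X at Opt2 (14>2); Y at Opt3 (13>2); Z at Opt2 (14>12)).
W is not dominated — it holds its own against V at Opt1 (13>5); X at Opt2 (17>2); Y at Opt1 (13>10); Z at Opt1 (13>11).
Nothing dominates X: V at Opt1 (16>5); W at Opt1 (16>13); Y at Opt1 (16>10); Z at Opt1 (16>11).
Nothing dominates Y: V at Opt1 (10>5); W at Opt2 (18>17); X at Opt2 (18>2); Z at Opt2 (18>12).
Z: no other strategy beats it everywhere (V at Opt1 (11>5); W at Opt4 (20>14); X at Opt2 (12>2); Y at Opt1 (11>10)).

none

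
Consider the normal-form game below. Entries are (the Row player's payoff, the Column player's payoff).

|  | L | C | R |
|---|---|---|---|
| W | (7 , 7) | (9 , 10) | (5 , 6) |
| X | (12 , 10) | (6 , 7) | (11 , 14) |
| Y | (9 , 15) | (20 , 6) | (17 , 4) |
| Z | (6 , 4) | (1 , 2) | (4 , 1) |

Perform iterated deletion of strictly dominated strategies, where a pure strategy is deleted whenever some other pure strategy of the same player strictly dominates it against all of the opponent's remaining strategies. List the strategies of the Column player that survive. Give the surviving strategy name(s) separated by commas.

The Row player's strategy W is strictly dominated by Y (L: 9>7, C: 20>9, R: 17>5) and is removed.
The Row player's strategy Z is strictly dominated by X (L: 12>6, C: 6>1, R: 11>4) and is removed.
Column C is eliminated: L beats it against every remaining row (X: 10>7, Y: 15>6).
Among the remaining strategies, none is strictly dominated by another pure strategy of the same player, so the elimination stops.
Surviving strategies — the Row player: {X, Y}; the Column player: {L, R}.

L, R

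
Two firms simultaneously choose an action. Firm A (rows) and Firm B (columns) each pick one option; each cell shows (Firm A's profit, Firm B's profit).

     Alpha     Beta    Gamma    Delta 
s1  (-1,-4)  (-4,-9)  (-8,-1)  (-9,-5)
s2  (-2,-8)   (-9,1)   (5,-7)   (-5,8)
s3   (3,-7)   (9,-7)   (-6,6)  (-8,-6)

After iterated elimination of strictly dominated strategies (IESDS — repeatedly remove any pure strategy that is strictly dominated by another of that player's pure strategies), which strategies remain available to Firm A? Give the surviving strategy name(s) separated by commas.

s2

Row s1 is eliminated: s3 beats it against every remaining column (Alpha: 3>-1, Beta: 9>-4, Gamma: -6>-8, Delta: -8>-9).
Column Alpha is eliminated: Gamma beats it against every remaining row (s2: -7>-8, s3: 6>-7).
Firm B's strategy Beta is strictly dominated by Delta (s2: 8>1, s3: -6>-7) and is removed.
For Firm A, s2 strictly dominates s3 on the remaining columns (Gamma: 5>-6, Delta: -5>-8); eliminate s3.
For Firm B, Delta strictly dominates Gamma on the remaining rows (s2: 8>-7); eliminate Gamma.
Among the remaining strategies, none is strictly dominated by another pure strategy of the same player, so the elimination stops.
Surviving strategies — Firm A: {s2}; Firm B: {Delta}.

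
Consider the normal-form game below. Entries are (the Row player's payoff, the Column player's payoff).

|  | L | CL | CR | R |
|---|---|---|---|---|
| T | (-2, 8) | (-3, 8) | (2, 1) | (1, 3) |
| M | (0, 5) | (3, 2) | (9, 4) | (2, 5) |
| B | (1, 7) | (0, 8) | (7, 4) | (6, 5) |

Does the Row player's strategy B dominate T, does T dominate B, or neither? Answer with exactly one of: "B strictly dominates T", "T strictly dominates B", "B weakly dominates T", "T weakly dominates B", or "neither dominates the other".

Compare B to T across every action of the Column player: L: 1>-2, CL: 0>-3, CR: 7>2, R: 6>1.
B gives a strictly higher payoff against every action of the Column player, so B strictly dominates T.

B strictly dominates T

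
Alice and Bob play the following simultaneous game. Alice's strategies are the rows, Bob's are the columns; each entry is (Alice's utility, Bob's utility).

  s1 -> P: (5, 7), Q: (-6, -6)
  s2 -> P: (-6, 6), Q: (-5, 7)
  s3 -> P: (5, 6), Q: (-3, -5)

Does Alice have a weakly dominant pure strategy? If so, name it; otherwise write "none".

s3

s3 vs s1: P: 5=5, Q: -3>-6.
s3 vs s2: P: 5>-6, Q: -3>-5.
s3 is at least as good as every other strategy against every opponent action, so it is weakly dominant.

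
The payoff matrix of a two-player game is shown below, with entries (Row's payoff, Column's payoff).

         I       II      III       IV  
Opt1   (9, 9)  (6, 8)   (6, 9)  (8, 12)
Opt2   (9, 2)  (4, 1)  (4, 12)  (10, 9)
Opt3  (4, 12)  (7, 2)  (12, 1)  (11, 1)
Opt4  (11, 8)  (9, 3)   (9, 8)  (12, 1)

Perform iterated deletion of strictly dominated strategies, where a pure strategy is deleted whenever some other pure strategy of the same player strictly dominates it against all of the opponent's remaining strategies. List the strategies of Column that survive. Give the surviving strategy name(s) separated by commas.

Row's strategy Opt1 is strictly dominated by Opt4 (I: 11>9, II: 9>6, III: 9>6, IV: 12>8) and is removed.
Row's strategy Opt2 is strictly dominated by Opt4 (I: 11>9, II: 9>4, III: 9>4, IV: 12>10) and is removed.
For Column, I strictly dominates II on the remaining rows (Opt3: 12>2, Opt4: 8>3); eliminate II.
Column IV is eliminated: I beats it against every remaining row (Opt3: 12>1, Opt4: 8>1).
Among the remaining strategies, none is strictly dominated by another pure strategy of the same player, so the elimination stops.
Surviving strategies — Row: {Opt3, Opt4}; Column: {I, III}.

I, III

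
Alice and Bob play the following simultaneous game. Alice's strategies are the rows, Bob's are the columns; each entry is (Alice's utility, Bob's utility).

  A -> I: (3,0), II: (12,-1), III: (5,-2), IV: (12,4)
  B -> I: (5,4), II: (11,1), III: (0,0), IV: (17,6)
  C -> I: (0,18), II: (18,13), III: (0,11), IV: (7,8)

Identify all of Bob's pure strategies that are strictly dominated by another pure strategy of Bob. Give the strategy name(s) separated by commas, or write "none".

I: no other strategy beats it everywhere (II at A (0>-1); III at A (0>-2); IV at C (18>8)).
II is strictly dominated by I (A: 0>-1, B: 4>1, C: 18>13).
III is strictly dominated by I (A: 0>-2, B: 4>0, C: 18>11).
IV: no other strategy beats it everywhere (I at A (4>0); II at A (4>-1); III at A (4>-2)).

II, III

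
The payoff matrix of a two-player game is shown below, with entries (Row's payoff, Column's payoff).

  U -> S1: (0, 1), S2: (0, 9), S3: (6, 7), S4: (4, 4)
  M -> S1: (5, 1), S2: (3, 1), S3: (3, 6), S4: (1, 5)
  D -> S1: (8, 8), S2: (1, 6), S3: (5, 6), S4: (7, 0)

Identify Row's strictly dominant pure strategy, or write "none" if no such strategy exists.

none

U fails to dominate M at S1 (0<5).
M fails to dominate U at S3 (3<6).
D fails to dominate U at S3 (5<6).
No single strategy dominates all the others.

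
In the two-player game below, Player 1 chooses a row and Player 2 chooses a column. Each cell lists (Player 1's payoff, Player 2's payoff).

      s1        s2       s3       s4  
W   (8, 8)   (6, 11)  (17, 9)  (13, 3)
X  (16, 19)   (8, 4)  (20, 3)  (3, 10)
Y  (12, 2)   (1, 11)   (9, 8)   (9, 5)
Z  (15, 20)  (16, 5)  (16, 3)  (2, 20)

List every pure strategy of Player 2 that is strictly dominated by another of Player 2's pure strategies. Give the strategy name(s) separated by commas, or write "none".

s3

s1 is not dominated — it holds its own against s2 at X (19>4); s3 at X (19>3); s4 at W (8>3).
Nothing dominates s2: s1 at W (11>8); s3 at W (11>9); s4 at W (11>3).
s3: dominated, since s2 does at least as well everywhere (W: 11>9, X: 4>3, Y: 11>8, Z: 5>3).
s4 is not dominated — it holds its own against s1 at Y (5>2); s2 at X (10>4); s3 at X (10>3).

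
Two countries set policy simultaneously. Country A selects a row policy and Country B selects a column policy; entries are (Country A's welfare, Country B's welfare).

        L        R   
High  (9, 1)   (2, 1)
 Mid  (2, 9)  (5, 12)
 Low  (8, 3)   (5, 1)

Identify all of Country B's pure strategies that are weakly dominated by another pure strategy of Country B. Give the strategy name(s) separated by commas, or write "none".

L is not dominated — it holds its own against R at Low (3>1).
Nothing dominates R: L at Mid (12>9).

none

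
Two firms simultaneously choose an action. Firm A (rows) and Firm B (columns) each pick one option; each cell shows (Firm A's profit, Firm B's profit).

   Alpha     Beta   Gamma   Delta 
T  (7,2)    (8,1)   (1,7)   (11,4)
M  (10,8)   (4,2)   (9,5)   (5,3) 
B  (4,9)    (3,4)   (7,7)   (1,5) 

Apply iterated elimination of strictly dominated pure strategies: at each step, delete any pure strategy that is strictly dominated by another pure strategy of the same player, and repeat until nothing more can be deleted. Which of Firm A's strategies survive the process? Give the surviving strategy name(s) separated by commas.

M

For Firm A, M strictly dominates B on the remaining columns (Alpha: 10>4, Beta: 4>3, Gamma: 9>7, Delta: 5>1); eliminate B.
For Firm B, Alpha strictly dominates Beta on the remaining rows (T: 2>1, M: 8>2); eliminate Beta.
For Firm B, Gamma strictly dominates Delta on the remaining rows (T: 7>4, M: 5>3); eliminate Delta.
Row T is eliminated: M beats it against every remaining column (Alpha: 10>7, Gamma: 9>1).
For Firm B, Alpha strictly dominates Gamma on the remaining rows (M: 8>5); eliminate Gamma.
Among the remaining strategies, none is strictly dominated by another pure strategy of the same player, so the elimination stops.
Surviving strategies — Firm A: {M}; Firm B: {Alpha}.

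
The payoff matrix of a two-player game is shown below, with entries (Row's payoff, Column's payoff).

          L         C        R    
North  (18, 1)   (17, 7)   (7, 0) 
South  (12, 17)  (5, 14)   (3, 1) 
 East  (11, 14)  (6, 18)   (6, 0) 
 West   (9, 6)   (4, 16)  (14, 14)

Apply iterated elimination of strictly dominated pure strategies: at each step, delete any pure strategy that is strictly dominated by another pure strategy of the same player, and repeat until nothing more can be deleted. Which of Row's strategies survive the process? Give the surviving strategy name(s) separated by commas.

North

Row South is eliminated: North beats it against every remaining column (L: 18>12, C: 17>5, R: 7>3).
For Row, North strictly dominates East on the remaining columns (L: 18>11, C: 17>6, R: 7>6); eliminate East.
Column's strategy L is strictly dominated by C (North: 7>1, West: 16>6) and is removed.
For Column, C strictly dominates R on the remaining rows (North: 7>0, West: 16>14); eliminate R.
For Row, North strictly dominates West on the remaining columns (C: 17>4); eliminate West.
Among the remaining strategies, none is strictly dominated by another pure strategy of the same player, so the elimination stops.
Surviving strategies — Row: {North}; Column: {C}.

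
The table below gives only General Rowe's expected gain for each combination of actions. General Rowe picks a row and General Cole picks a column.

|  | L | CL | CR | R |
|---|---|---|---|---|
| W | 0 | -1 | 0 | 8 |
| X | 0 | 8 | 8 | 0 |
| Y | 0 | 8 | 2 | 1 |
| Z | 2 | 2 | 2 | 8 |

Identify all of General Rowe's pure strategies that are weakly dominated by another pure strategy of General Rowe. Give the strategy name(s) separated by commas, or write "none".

W

Z weakly dominates W — L: 2>0, CL: 2>-1, CR: 2>0, R: 8=8.
X is not dominated — it holds its own against W at CL (8>-1); Y at CR (8>2); Z at CL (8>2).
Nothing dominates Y: W at CL (8>-1); X at R (1>0); Z at CL (8>2).
Nothing dominates Z: W at L (2>0); X at L (2>0); Y at L (2>0).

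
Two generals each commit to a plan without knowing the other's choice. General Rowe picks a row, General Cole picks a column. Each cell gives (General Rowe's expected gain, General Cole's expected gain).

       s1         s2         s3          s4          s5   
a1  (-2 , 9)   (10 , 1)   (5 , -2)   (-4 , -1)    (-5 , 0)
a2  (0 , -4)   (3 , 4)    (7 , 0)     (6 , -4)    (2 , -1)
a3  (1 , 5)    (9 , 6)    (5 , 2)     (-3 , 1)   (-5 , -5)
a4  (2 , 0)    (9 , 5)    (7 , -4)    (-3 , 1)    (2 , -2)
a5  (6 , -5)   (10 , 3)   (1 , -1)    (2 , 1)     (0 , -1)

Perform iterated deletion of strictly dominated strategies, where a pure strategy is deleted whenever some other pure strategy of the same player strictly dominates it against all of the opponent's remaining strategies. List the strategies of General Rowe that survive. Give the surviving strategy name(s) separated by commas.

For General Cole, s2 strictly dominates s3 on the remaining rows (a1: 1>-2, a2: 4>0, a3: 6>2, a4: 5>-4, a5: 3>-1); eliminate s3.
General Rowe's strategy a3 is strictly dominated by a5 (s1: 6>1, s2: 10>9, s4: 2>-3, s5: 0>-5) and is removed.
Column s4 is eliminated: s2 beats it against every remaining row (a1: 1>-1, a2: 4>-4, a4: 5>1, a5: 3>1).
For General Cole, s2 strictly dominates s5 on the remaining rows (a1: 1>0, a2: 4>-1, a4: 5>-2, a5: 3>-1); eliminate s5.
General Rowe's strategy a2 is strictly dominated by a4 (s1: 2>0, s2: 9>3) and is removed.
For General Rowe, a5 strictly dominates a4 on the remaining columns (s1: 6>2, s2: 10>9); eliminate a4.
Among the remaining strategies, none is strictly dominated by another pure strategy of the same player, so the elimination stops.
Surviving strategies — General Rowe: {a1, a5}; General Cole: {s1, s2}.

a1, a5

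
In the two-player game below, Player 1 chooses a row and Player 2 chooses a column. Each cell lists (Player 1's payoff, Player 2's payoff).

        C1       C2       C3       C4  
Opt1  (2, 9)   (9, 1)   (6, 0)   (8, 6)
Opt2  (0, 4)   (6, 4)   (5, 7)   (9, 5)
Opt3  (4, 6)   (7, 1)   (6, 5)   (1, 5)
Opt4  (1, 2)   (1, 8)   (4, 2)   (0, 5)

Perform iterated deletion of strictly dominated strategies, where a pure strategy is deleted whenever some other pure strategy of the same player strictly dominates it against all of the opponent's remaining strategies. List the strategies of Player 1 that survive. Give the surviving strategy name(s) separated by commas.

Player 1's strategy Opt4 is strictly dominated by Opt1 (C1: 2>1, C2: 9>1, C3: 6>4, C4: 8>0) and is removed.
Column C2 is eliminated: C4 beats it against every remaining row (Opt1: 6>1, Opt2: 5>4, Opt3: 5>1).
Among the remaining strategies, none is strictly dominated by another pure strategy of the same player, so the elimination stops.
Surviving strategies — Player 1: {Opt1, Opt2, Opt3}; Player 2: {C1, C3, C4}.

Opt1, Opt2, Opt3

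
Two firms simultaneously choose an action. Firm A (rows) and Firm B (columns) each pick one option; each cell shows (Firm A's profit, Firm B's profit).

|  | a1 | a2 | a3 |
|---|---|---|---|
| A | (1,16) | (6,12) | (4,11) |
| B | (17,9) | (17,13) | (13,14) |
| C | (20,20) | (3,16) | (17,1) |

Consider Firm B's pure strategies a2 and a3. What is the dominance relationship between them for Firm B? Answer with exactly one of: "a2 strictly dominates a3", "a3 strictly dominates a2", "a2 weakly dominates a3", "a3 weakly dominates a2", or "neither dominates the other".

Compare a2 to a3 across each opponent action: A: 12>11, B: 13<14, C: 16>1.
a2 does better at A, C but worse at B; neither strategy dominates the other.

neither dominates the other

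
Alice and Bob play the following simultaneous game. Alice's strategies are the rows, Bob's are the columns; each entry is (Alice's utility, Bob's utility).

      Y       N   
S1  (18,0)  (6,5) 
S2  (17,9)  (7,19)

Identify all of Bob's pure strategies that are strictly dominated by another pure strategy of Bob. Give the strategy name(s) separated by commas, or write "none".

Y

N strictly dominates Y — S1: 5>0, S2: 19>9.
Nothing dominates N: Y at S1 (5>0).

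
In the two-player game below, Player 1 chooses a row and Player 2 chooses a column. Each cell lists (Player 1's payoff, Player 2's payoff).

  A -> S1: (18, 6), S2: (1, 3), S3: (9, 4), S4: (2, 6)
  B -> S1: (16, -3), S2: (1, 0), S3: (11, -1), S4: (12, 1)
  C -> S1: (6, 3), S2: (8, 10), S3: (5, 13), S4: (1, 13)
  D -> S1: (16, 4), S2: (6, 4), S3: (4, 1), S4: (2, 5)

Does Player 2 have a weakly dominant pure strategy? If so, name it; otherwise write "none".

S4

S4 vs S1: A: 6=6, B: 1>-3, C: 13>3, D: 5>4.
S4 vs S2: A: 6>3, B: 1>0, C: 13>10, D: 5>4.
S4 vs S3: A: 6>4, B: 1>-1, C: 13=13, D: 5>1.
S4 is at least as good as every other strategy against every opponent action, so it is weakly dominant.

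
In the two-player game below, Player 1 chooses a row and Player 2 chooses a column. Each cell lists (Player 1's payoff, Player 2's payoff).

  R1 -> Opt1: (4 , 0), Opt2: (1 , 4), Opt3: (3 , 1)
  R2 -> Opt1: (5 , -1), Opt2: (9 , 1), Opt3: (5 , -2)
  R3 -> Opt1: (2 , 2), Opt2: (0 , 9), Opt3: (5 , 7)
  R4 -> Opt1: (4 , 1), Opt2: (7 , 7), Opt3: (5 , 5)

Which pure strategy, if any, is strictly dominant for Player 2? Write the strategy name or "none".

Opt2

Opt2 vs Opt1: R1: 4>0, R2: 1>-1, R3: 9>2, R4: 7>1.
Opt2 vs Opt3: R1: 4>1, R2: 1>-2, R3: 9>7, R4: 7>5.
Opt2 strictly beats every other strategy against every opponent action, so it is strictly dominant.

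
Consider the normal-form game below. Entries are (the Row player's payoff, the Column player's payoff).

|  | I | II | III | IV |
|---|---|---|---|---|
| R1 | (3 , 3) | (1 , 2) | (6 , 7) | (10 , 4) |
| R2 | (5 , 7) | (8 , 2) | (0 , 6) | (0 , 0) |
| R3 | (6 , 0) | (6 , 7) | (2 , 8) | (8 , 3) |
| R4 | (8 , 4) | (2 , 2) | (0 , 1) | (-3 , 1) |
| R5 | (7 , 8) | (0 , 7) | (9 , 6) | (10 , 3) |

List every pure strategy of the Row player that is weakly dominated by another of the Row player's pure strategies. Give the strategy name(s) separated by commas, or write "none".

R1: no other strategy beats it everywhere (R2 at III (6>0); R3 at III (6>2); R4 at III (6>0); R5 at II (1>0)).
R2: no other strategy beats it everywhere (R1 at I (5>3); R3 at II (8>6); R4 at II (8>2); R5 at II (8>0)).
R3: no other strategy beats it everywhere (R1 at I (6>3); R2 at I (6>5); R4 at II (6>2); R5 at II (6>0)).
R4: no other strategy beats it everywhere (R1 at I (8>3); R2 at I (8>5); R3 at I (8>6); R5 at I (8>7)).
R5: no other strategy beats it everywhere (R1 at I (7>3); R2 at I (7>5); R3 at I (7>6); R4 at III (9>0)).

none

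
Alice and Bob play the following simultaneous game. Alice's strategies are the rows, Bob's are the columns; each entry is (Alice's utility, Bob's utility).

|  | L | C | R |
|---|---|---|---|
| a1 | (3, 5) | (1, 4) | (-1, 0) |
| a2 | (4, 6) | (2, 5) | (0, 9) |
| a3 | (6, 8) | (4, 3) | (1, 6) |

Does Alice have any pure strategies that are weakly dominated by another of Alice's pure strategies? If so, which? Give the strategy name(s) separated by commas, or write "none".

a1 is weakly dominated by a2 (L: 4>3, C: 2>1, R: 0>-1).
a2 is weakly dominated by a3 (L: 6>4, C: 4>2, R: 1>0).
a3: no other strategy beats it everywhere (a1 at L (6>3); a2 at L (6>4)).

a1, a2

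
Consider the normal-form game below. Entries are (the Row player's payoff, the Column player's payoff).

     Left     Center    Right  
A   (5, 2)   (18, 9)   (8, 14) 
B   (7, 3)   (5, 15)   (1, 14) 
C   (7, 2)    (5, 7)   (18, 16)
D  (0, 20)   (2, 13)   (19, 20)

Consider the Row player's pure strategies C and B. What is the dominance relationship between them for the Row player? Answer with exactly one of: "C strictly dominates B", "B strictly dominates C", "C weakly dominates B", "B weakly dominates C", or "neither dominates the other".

C weakly dominates B

C's payoffs vs B's, by the Column player's action — Left: 7=7, Center: 5=5, Right: 18>1.
C is at least as good everywhere and strictly better somewhere (tied only at Left, Center), so C weakly but not strictly dominates B.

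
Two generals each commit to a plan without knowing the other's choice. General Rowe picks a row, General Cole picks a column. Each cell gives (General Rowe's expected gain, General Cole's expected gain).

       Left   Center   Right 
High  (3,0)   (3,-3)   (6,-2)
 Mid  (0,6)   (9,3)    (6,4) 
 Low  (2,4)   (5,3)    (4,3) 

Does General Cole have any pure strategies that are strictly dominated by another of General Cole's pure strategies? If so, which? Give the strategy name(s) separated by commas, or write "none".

Left: no other strategy beats it everywhere (Center at High (0>-3); Right at High (0>-2)).
Left strictly dominates Center — High: 0>-3, Mid: 6>3, Low: 4>3.
Right: dominated, since Left does at least as well everywhere (High: 0>-2, Mid: 6>4, Low: 4>3).

Center, Right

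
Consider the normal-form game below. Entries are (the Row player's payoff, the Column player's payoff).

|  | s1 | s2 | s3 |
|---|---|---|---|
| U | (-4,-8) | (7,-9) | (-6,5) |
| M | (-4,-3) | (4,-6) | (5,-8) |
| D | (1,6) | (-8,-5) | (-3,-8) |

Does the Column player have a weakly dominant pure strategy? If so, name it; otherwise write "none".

none

s1 fails to dominate s3 at U (-8<5).
s2 fails to dominate s1 at U (-9<-8).
s3 fails to dominate s1 at M (-8<-3).
No single strategy dominates all the others.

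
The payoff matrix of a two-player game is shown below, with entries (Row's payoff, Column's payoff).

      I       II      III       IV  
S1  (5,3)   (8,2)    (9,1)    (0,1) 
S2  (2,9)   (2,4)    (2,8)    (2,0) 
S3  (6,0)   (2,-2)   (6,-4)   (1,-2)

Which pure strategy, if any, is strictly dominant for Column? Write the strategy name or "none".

I

I vs II: S1: 3>2, S2: 9>4, S3: 0>-2.
I vs III: S1: 3>1, S2: 9>8, S3: 0>-4.
I vs IV: S1: 3>1, S2: 9>0, S3: 0>-2.
I strictly beats every other strategy against every opponent action, so it is strictly dominant.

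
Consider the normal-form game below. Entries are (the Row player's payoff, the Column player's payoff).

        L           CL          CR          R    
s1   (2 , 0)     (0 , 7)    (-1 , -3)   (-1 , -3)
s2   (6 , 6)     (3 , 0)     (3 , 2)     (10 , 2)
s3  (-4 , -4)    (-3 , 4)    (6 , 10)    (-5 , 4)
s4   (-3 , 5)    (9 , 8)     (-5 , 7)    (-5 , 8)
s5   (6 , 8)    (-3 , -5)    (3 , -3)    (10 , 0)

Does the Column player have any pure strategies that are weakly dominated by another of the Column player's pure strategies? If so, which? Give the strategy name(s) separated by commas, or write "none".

none

Nothing dominates L: CL at s2 (6>0); CR at s1 (0>-3); R at s1 (0>-3).
CL is not dominated — it holds its own against L at s1 (7>0); CR at s1 (7>-3); R at s1 (7>-3).
Nothing dominates CR: L at s3 (10>-4); CL at s2 (2>0); R at s3 (10>4).
R: no other strategy beats it everywhere (L at s3 (4>-4); CL at s2 (2>0); CR at s4 (8>7)).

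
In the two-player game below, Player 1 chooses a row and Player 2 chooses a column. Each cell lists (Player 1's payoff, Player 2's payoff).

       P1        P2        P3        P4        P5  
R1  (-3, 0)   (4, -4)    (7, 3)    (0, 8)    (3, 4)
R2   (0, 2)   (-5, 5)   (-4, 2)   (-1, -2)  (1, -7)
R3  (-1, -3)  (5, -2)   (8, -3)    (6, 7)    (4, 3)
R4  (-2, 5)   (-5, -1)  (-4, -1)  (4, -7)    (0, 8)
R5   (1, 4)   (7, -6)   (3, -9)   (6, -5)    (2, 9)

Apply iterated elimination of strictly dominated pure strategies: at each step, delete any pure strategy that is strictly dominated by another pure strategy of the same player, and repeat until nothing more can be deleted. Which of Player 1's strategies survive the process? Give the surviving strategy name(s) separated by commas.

R3, R5

For Player 1, R3 strictly dominates R1 on the remaining columns (P1: -1>-3, P2: 5>4, P3: 8>7, P4: 6>0, P5: 4>3); eliminate R1.
Row R2 is eliminated: R5 beats it against every remaining column (P1: 1>0, P2: 7>-5, P3: 3>-4, P4: 6>-1, P5: 2>1).
Player 1's strategy R4 is strictly dominated by R3 (P1: -1>-2, P2: 5>-5, P3: 8>-4, P4: 6>4, P5: 4>0) and is removed.
Player 2's strategy P1 is strictly dominated by P5 (R3: 3>-3, R5: 9>4) and is removed.
For Player 2, P4 strictly dominates P2 on the remaining rows (R3: 7>-2, R5: -5>-6); eliminate P2.
For Player 2, P4 strictly dominates P3 on the remaining rows (R3: 7>-3, R5: -5>-9); eliminate P3.
Among the remaining strategies, none is strictly dominated by another pure strategy of the same player, so the elimination stops.
Surviving strategies — Player 1: {R3, R5}; Player 2: {P4, P5}.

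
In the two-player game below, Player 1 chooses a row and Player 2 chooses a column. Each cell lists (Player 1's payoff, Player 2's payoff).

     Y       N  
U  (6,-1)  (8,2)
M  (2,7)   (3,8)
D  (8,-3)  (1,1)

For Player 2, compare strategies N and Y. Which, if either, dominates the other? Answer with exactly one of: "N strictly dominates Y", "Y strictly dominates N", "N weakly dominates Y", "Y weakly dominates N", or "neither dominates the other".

N's payoffs vs Y's, by Player 1's action — U: 2>-1, M: 8>7, D: 1>-3.
N gives a strictly higher payoff against every action of Player 1, so N strictly dominates Y.

N strictly dominates Y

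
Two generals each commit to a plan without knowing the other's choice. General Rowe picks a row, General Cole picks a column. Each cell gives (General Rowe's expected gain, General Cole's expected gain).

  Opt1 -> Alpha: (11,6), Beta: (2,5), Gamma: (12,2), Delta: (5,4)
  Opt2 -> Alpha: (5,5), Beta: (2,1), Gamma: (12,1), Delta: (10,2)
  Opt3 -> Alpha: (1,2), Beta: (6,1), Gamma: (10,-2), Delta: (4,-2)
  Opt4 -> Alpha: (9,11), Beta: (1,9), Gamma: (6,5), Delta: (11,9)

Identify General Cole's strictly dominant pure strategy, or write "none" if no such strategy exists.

Alpha

Alpha vs Beta: Opt1: 6>5, Opt2: 5>1, Opt3: 2>1, Opt4: 11>9.
Alpha vs Gamma: Opt1: 6>2, Opt2: 5>1, Opt3: 2>-2, Opt4: 11>5.
Alpha vs Delta: Opt1: 6>4, Opt2: 5>2, Opt3: 2>-2, Opt4: 11>9.
Alpha strictly beats every other strategy against every opponent action, so it is strictly dominant.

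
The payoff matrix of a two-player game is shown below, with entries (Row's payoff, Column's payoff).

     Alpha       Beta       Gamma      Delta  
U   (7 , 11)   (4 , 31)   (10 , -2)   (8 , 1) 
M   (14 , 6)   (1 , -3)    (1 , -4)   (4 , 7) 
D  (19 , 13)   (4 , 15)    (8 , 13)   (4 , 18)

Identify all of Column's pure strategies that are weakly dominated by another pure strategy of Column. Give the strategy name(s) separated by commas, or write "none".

Gamma

Nothing dominates Alpha: Beta at M (6>-3); Gamma at U (11>-2); Delta at U (11>1).
Beta is not dominated — it holds its own against Alpha at U (31>11); Gamma at U (31>-2); Delta at U (31>1).
Alpha weakly dominates Gamma — U: 11>-2, M: 6>-4, D: 13=13.
Delta: no other strategy beats it everywhere (Alpha at M (7>6); Beta at M (7>-3); Gamma at U (1>-2)).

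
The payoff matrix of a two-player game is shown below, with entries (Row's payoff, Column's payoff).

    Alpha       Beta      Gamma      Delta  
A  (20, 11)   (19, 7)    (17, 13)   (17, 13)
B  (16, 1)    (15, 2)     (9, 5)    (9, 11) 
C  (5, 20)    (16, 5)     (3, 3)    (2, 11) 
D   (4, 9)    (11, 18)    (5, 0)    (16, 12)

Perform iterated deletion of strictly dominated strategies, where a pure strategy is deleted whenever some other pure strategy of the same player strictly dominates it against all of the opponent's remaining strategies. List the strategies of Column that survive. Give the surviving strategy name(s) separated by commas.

Row B is eliminated: A beats it against every remaining column (Alpha: 20>16, Beta: 19>15, Gamma: 17>9, Delta: 17>9).
For Row, A strictly dominates C on the remaining columns (Alpha: 20>5, Beta: 19>16, Gamma: 17>3, Delta: 17>2); eliminate C.
Row's strategy D is strictly dominated by A (Alpha: 20>4, Beta: 19>11, Gamma: 17>5, Delta: 17>16) and is removed.
Column's strategy Alpha is strictly dominated by Gamma (A: 13>11) and is removed.
For Column, Gamma strictly dominates Beta on the remaining rows (A: 13>7); eliminate Beta.
Among the remaining strategies, none is strictly dominated by another pure strategy of the same player, so the elimination stops.
Surviving strategies — Row: {A}; Column: {Gamma, Delta}.

Gamma, Delta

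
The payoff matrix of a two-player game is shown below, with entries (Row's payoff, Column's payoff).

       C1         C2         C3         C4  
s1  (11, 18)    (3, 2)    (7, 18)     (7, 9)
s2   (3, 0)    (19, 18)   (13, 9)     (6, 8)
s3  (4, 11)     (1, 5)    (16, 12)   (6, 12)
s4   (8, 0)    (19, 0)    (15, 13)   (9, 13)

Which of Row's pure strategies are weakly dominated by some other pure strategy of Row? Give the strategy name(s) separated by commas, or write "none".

s1: no other strategy beats it everywhere (s2 at C1 (11>3); s3 at C1 (11>4); s4 at C1 (11>8)).
s2 is weakly dominated by s4 (C1: 8>3, C2: 19=19, C3: 15>13, C4: 9>6).
s3 is not dominated — it holds its own against s1 at C3 (16>7); s2 at C1 (4>3); s4 at C3 (16>15).
s4: no other strategy beats it everywhere (s1 at C2 (19>3); s2 at C1 (8>3); s3 at C1 (8>4)).

s2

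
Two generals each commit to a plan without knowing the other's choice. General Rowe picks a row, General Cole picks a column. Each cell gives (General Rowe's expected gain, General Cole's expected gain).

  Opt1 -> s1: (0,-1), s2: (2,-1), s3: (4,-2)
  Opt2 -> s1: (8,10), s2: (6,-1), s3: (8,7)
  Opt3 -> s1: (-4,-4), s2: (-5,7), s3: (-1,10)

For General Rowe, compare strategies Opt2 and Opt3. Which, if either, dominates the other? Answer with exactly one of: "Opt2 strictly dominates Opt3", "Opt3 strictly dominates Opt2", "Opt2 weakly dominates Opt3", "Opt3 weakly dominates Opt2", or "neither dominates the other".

Opt2 strictly dominates Opt3

Compare Opt2 to Opt3 across each choice by General Cole: s1: 8>-4, s2: 6>-5, s3: 8>-1.
Opt2 gives a strictly higher payoff against each choice by General Cole, so Opt2 strictly dominates Opt3.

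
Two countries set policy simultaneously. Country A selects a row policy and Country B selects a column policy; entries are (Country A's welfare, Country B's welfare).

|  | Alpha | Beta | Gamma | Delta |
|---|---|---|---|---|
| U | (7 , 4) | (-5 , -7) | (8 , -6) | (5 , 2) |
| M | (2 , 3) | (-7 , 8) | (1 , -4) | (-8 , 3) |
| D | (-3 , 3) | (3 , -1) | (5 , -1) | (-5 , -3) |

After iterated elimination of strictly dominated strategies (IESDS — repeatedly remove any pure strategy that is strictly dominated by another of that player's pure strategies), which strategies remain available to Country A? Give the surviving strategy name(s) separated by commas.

U

Country A's strategy M is strictly dominated by U (Alpha: 7>2, Beta: -5>-7, Gamma: 8>1, Delta: 5>-8) and is removed.
Column Beta is eliminated: Alpha beats it against every remaining row (U: 4>-7, D: 3>-1).
Country A's strategy D is strictly dominated by U (Alpha: 7>-3, Gamma: 8>5, Delta: 5>-5) and is removed.
Country B's strategy Gamma is strictly dominated by Alpha (U: 4>-6) and is removed.
Column Delta is eliminated: Alpha beats it against every remaining row (U: 4>2).
Among the remaining strategies, none is strictly dominated by another pure strategy of the same player, so the elimination stops.
Surviving strategies — Country A: {U}; Country B: {Alpha}.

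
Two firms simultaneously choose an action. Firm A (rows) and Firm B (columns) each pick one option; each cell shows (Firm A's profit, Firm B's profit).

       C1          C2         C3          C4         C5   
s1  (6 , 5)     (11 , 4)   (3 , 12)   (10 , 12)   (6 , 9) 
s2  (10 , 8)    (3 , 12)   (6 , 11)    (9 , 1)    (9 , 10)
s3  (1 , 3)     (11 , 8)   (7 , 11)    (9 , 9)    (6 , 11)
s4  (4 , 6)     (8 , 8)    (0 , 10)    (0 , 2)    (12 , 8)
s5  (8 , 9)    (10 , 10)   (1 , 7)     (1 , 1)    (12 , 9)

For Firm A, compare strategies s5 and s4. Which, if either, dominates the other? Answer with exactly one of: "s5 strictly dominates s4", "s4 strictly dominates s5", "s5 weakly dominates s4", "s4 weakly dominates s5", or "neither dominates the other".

s5 weakly dominates s4

s5's payoffs vs s4's, by Firm B's action — C1: 8>4, C2: 10>8, C3: 1>0, C4: 1>0, C5: 12=12.
s5 is at least as good everywhere and strictly better somewhere (tied only at C5), so s5 weakly but not strictly dominates s4.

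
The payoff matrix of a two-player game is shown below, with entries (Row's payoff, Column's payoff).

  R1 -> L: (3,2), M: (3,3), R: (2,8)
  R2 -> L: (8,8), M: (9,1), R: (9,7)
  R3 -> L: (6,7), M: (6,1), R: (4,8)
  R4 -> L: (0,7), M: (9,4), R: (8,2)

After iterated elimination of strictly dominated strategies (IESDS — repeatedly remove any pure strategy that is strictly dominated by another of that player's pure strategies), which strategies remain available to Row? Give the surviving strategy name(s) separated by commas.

Row R1 is eliminated: R2 beats it against every remaining column (L: 8>3, M: 9>3, R: 9>2).
Row's strategy R3 is strictly dominated by R2 (L: 8>6, M: 9>6, R: 9>4) and is removed.
Column's strategy M is strictly dominated by L (R2: 8>1, R4: 7>4) and is removed.
For Row, R2 strictly dominates R4 on the remaining columns (L: 8>0, R: 9>8); eliminate R4.
For Column, L strictly dominates R on the remaining rows (R2: 8>7); eliminate R.
Among the remaining strategies, none is strictly dominated by another pure strategy of the same player, so the elimination stops.
Surviving strategies — Row: {R2}; Column: {L}.

R2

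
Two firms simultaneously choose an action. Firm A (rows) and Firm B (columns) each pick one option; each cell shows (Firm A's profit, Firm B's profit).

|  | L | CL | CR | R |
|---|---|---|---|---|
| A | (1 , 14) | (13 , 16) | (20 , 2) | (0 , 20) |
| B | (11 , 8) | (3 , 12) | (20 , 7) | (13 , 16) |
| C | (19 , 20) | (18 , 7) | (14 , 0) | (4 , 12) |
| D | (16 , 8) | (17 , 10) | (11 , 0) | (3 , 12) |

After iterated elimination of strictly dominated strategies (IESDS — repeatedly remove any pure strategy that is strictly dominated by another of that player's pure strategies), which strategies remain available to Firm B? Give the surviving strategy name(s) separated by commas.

L, R

Firm A's strategy D is strictly dominated by C (L: 19>16, CL: 18>17, CR: 14>11, R: 4>3) and is removed.
Column CL is eliminated: R beats it against every remaining row (A: 20>16, B: 16>12, C: 12>7).
For Firm B, L strictly dominates CR on the remaining rows (A: 14>2, B: 8>7, C: 20>0); eliminate CR.
Row A is eliminated: B beats it against every remaining column (L: 11>1, R: 13>0).
Among the remaining strategies, none is strictly dominated by another pure strategy of the same player, so the elimination stops.
Surviving strategies — Firm A: {B, C}; Firm B: {L, R}.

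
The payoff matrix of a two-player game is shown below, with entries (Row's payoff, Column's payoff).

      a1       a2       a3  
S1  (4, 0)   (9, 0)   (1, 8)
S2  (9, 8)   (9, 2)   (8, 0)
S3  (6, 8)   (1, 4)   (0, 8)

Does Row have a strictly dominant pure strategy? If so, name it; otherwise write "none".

S1 fails to dominate S2 at a1 (4<9).
S2 fails to dominate S1 at a2 (9=9).
S3 fails to dominate S1 at a2 (1<9).
No single strategy dominates all the others.

none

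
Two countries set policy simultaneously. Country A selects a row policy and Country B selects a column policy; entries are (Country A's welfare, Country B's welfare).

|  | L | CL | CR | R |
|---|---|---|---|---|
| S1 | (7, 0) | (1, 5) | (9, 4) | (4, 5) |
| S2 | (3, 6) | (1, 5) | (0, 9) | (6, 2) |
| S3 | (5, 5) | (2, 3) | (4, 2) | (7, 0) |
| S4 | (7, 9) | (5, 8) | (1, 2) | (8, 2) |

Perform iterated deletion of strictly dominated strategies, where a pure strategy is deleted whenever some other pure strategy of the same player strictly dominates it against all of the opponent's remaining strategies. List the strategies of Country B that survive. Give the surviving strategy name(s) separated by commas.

For Country A, S3 strictly dominates S2 on the remaining columns (L: 5>3, CL: 2>1, CR: 4>0, R: 7>6); eliminate S2.
Column CR is eliminated: CL beats it against every remaining row (S1: 5>4, S3: 3>2, S4: 8>2).
Country A's strategy S3 is strictly dominated by S4 (L: 7>5, CL: 5>2, R: 8>7) and is removed.
Among the remaining strategies, none is strictly dominated by another pure strategy of the same player, so the elimination stops.
Surviving strategies — Country A: {S1, S4}; Country B: {L, CL, R}.

L, CL, R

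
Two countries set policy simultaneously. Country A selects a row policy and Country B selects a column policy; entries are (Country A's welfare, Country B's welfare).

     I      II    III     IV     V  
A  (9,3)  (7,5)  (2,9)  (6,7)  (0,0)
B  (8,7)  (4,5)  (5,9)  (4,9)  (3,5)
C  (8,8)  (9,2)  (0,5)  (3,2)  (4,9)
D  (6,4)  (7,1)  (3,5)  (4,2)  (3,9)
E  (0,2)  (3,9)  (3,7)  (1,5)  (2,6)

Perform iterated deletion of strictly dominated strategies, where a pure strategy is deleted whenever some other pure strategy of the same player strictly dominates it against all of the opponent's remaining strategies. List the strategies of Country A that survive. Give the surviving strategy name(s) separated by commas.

Country A's strategy E is strictly dominated by B (I: 8>0, II: 4>3, III: 5>3, IV: 4>1, V: 3>2) and is removed.
Country B's strategy II is strictly dominated by III (A: 9>5, B: 9>5, C: 5>2, D: 5>1) and is removed.
Among the remaining strategies, none is strictly dominated by another pure strategy of the same player, so the elimination stops.
Surviving strategies — Country A: {A, B, C, D}; Country B: {I, III, IV, V}.

A, B, C, D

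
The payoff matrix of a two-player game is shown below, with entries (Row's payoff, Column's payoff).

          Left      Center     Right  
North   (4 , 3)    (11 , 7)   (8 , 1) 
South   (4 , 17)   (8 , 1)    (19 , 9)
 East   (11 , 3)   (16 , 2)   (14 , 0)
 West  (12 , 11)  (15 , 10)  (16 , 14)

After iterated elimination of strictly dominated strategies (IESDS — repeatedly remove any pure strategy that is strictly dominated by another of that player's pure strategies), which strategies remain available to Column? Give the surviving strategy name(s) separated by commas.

Left, Right

Row North is eliminated: East beats it against every remaining column (Left: 11>4, Center: 16>11, Right: 14>8).
For Column, Left strictly dominates Center on the remaining rows (South: 17>1, East: 3>2, West: 11>10); eliminate Center.
Row East is eliminated: West beats it against every remaining column (Left: 12>11, Right: 16>14).
Among the remaining strategies, none is strictly dominated by another pure strategy of the same player, so the elimination stops.
Surviving strategies — Row: {South, West}; Column: {Left, Right}.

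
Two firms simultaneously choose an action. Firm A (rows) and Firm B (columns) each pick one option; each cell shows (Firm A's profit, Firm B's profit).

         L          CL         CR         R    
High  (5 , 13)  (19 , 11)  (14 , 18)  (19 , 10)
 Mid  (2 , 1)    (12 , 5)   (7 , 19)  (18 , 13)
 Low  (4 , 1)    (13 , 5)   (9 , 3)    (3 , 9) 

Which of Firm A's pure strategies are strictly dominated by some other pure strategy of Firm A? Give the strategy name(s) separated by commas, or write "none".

Mid, Low

Nothing dominates High: Mid at L (5>2); Low at L (5>4).
Mid is strictly dominated by High (L: 5>2, CL: 19>12, CR: 14>7, R: 19>18).
High strictly dominates Low — L: 5>4, CL: 19>13, CR: 14>9, R: 19>3.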